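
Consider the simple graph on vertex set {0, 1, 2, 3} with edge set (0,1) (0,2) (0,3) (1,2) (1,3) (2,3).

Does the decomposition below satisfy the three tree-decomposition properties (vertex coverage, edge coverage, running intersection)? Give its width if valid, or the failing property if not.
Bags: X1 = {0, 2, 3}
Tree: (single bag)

A tree decomposition must satisfy three properties: every vertex lies in some bag; for every edge, both endpoints lie together in some bag; and for every vertex, the bags containing it form a connected subtree. Here vertex 1 appears in no bag, so the decomposition is invalid.

No — vertex 1 appears in no bag.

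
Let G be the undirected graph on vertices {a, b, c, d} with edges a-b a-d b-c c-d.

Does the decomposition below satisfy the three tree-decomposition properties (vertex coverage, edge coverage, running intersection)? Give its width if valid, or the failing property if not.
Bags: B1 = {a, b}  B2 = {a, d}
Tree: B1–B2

No — vertex c appears in no bag.

A tree decomposition must satisfy three properties: every vertex lies in some bag; for every edge, both endpoints lie together in some bag; and for every vertex, the bags containing it form a connected subtree. Here vertex c appears in no bag, so the decomposition is invalid.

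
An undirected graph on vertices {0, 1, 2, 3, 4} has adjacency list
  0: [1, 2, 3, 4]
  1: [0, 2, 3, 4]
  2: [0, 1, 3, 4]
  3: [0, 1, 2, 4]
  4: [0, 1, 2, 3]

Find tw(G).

4

A width-4 tree decomposition is:
Bags: B1 = {0, 1, 2, 3, 4}
Tree: (single bag)
With just one bag of size 5, the width is 5 − 1 = 4, so tw(G) ≤ 4. On the other hand G contains the 5-clique {0, 1, 2, 3, 4}. A clique must lie in a single bag of any decomposition, so no decomposition can have width below 4. Combining the bounds, tw(G) = 4.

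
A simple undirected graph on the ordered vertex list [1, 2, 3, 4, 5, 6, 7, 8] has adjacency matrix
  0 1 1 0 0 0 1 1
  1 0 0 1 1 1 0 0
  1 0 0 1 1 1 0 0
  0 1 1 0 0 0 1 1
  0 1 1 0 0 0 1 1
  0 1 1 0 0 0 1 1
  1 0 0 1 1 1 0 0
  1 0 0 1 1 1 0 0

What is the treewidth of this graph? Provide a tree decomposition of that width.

Treewidth 4.
Bags: B1 = {1, 2, 4, 5, 6}  B2 = {1, 3, 4, 5, 6}  B3 = {1, 4, 5, 6, 7}  B4 = {1, 4, 5, 6, 8}
Tree: B1–B2, B2–B3, B3–B4

The largest bag has 5 vertices, giving width 4; this decomposition certifies tw(G) ≤ 4. For the lower bound: the 5 vertex sets {2,4}, {1,3}, {5,7}, {6}, {8} are disjoint, each induces a connected subgraph, and every pair is joined by at least one edge of G. Contracting each set to a single vertex therefore yields K_{5} as a minor, and since treewidth is minor-monotone, tw(G) ≥ tw(K_{5}) = 4. Therefore the treewidth is 4.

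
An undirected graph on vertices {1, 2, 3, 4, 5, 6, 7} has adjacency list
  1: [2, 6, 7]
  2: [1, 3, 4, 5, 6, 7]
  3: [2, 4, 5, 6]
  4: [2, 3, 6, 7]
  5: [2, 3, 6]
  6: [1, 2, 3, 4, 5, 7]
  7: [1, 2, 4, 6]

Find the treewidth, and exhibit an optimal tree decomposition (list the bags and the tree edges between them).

Every bag has size at most 4, so the width is 4 − 1 = 3 and tw(G) ≤ 3. For the lower bound, the 4 vertices {1, 2, 6, 7} are pairwise adjacent, and any tree decomposition puts a clique entirely inside one bag — forcing width ≥ 3. Hence tw(G) = 3 exactly.

Treewidth 3.
One optimal decomposition is:
Bags: B1 = {2, 4, 6, 7}  B2 = {1, 2, 6, 7}  B3 = {2, 3, 4, 6}  B4 = {2, 3, 5, 6}
Tree: B1–B2, B1–B3, B3–B4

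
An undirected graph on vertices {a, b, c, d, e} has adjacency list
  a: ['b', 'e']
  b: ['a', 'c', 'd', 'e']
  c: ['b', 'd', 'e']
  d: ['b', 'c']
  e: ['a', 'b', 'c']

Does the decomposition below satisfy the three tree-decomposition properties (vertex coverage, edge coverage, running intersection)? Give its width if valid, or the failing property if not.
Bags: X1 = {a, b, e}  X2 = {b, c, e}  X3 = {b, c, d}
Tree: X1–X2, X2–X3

Yes; width 2.

Every vertex of G appears in some bag (union = {a, b, c, d, e}); every edge is covered by a bag; and for each vertex v the set of bags containing v is connected in the bag tree. The decomposition is therefore valid. The largest bag has 3 vertices, so the width is 2.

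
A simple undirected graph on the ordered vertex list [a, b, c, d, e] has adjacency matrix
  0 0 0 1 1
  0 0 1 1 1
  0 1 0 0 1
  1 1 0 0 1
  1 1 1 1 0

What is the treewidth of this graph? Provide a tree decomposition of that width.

Treewidth 2.
One such decomposition:
Bags: B1 = {b, c, e}  B2 = {b, d, e}  B3 = {a, d, e}
Tree: B1–B2, B2–B3

Every bag has size at most 3, so the width is 3 − 1 = 2 and tw(G) ≤ 2. On the other hand G contains the 3-clique {a, d, e}. A clique must lie in a single bag of any decomposition, so no decomposition can have width below 2. Combining the bounds, tw(G) = 2.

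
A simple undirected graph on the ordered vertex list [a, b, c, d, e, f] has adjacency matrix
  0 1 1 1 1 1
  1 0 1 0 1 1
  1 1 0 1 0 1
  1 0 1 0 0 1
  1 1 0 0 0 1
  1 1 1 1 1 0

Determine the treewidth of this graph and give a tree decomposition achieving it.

Treewidth 3.
Bags: B1 = {a, b, e, f}  B2 = {a, b, c, f}  B3 = {a, c, d, f}
Tree: B1–B2, B2–B3

Every bag has size at most 4, so the width is 4 − 1 = 3 and tw(G) ≤ 3. On the other hand G contains the 4-clique {a, b, e, f}. A clique must lie in a single bag of any decomposition, so no decomposition can have width below 3. Hence tw(G) = 3 exactly.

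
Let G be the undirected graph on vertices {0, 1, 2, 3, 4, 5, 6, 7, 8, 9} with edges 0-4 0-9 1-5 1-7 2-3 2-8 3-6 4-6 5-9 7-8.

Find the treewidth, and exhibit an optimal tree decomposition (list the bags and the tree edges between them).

Treewidth 2.
One optimal decomposition is:
Bags: B1 = {3, 4, 6}  B2 = {2, 3, 4}  B3 = {2, 4, 8}  B4 = {4, 7, 8}  B5 = {1, 4, 7}  B6 = {1, 4, 5}  B7 = {4, 5, 9}  B8 = {0, 4, 9}
Tree: B1–B2, B2–B3, B3–B4, B4–B5, B5–B6, B6–B7, B7–B8

Each bag holds 3 vertices, so the decomposition has width 2, which upper-bounds the treewidth. For the lower bound, G contains the cycle 4–6–3–2–8–7–1–5–9–0–4, so G is not a forest; only forests have treewidth ≤ 1, hence tw(G) ≥ 2. Therefore the treewidth is 2.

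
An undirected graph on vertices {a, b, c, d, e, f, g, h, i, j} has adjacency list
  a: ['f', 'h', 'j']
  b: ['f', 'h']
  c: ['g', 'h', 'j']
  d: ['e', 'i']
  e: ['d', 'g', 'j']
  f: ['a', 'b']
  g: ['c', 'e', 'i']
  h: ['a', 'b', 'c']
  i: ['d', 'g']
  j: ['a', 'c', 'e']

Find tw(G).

A width-2 tree decomposition is:
Bags: B1 = {a, b, f}  B2 = {a, b, h}  B3 = {a, h, j}  B4 = {c, h, j}  B5 = {c, e, j}  B6 = {c, e, g}  B7 = {d, e, g}  B8 = {d, g, i}
Tree: B1–B2, B2–B3, B3–B4, B4–B5, B5–B6, B6–B7, B7–B8
Each bag holds 3 vertices, so the decomposition has width 2, which upper-bounds the treewidth. For the lower bound, G contains the cycle f–b–h–a–f, so G is not a forest; only forests have treewidth ≤ 1, hence tw(G) ≥ 2. The upper and lower bounds meet at 2, so that is the treewidth.

2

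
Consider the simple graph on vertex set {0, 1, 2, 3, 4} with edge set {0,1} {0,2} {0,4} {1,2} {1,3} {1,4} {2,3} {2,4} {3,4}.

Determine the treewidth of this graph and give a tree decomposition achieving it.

Every bag has size at most 4, so the width is 4 − 1 = 3 and tw(G) ≤ 3. On the other hand G contains the 4-clique {0, 1, 2, 4}. A clique must lie in a single bag of any decomposition, so no decomposition can have width below 3. Hence tw(G) = 3 exactly.

Treewidth 3.
Bags: B1 = {1, 2, 3, 4}  B2 = {0, 1, 2, 4}
Tree: B1–B2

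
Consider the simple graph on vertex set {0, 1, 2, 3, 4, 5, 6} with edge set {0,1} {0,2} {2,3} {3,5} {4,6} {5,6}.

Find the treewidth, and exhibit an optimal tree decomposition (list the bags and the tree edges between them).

Each bag holds 2 vertices, so the decomposition has width 1, which upper-bounds the treewidth. Since G has at least one edge (e.g. 1–0), it is not an edgeless graph, so tw(G) ≥ 1. Combining the bounds, tw(G) = 1.

Treewidth 1.
One such decomposition:
Bags: B1 = {0, 1}  B2 = {0, 2}  B3 = {2, 3}  B4 = {3, 5}  B5 = {5, 6}  B6 = {4, 6}
Tree: B1–B2, B2–B3, B3–B4, B4–B5, B5–B6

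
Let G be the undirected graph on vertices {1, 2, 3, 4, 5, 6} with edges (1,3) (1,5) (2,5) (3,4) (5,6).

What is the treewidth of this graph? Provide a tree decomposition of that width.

The largest bag has 2 vertices, giving width 1; this decomposition certifies tw(G) ≤ 1. Any graph with an edge has treewidth ≥ 1, and G has the edge 3–4. Therefore the treewidth is 1.

Treewidth 1.
One optimal decomposition is:
Bags: B1 = {3, 4}  B2 = {1, 3}  B3 = {1, 5}  B4 = {5, 6}  B5 = {2, 5}
Tree: B1–B2, B2–B3, B3–B4, B3–B5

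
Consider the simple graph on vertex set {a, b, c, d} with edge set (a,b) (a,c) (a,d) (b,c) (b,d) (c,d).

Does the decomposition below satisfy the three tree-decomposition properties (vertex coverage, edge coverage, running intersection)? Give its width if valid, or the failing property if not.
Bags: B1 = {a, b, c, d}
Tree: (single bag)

Every vertex of G appears in some bag (union = {a, b, c, d}); every edge is covered by a bag; and for each vertex v the set of bags containing v is connected in the bag tree. The decomposition is therefore valid. The largest bag has 4 vertices, so the width is 3.

Yes; width 3.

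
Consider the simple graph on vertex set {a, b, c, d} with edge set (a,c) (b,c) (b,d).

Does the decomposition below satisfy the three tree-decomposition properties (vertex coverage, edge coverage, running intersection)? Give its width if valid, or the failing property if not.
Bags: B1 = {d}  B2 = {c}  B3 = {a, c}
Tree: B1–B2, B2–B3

A tree decomposition must satisfy three properties: every vertex lies in some bag; for every edge, both endpoints lie together in some bag; and for every vertex, the bags containing it form a connected subtree. Here vertex b appears in no bag, so the decomposition is invalid.

No — vertex b appears in no bag.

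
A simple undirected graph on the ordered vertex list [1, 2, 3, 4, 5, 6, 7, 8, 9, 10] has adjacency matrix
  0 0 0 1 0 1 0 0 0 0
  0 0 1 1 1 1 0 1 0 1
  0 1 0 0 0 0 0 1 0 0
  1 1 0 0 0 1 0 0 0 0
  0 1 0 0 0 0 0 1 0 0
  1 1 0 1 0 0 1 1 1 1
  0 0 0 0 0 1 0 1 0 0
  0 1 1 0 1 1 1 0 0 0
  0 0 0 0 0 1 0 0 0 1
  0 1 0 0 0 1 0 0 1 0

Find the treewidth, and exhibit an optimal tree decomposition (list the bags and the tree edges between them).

Each bag holds 3 vertices, so the decomposition has width 2, which upper-bounds the treewidth. On the other hand G contains the 3-clique {2, 3, 8}. A clique must lie in a single bag of any decomposition, so no decomposition can have width below 2. The upper and lower bounds meet at 2, so that is the treewidth.

Treewidth 2.
One such decomposition:
Bags: B1 = {2, 3, 8}  B2 = {2, 5, 8}  B3 = {2, 6, 8}  B4 = {2, 6, 10}  B5 = {2, 4, 6}  B6 = {6, 9, 10}  B7 = {1, 4, 6}  B8 = {6, 7, 8}
Tree: B1–B2, B1–B3, B3–B4, B3–B5, B4–B6, B5–B7, B3–B8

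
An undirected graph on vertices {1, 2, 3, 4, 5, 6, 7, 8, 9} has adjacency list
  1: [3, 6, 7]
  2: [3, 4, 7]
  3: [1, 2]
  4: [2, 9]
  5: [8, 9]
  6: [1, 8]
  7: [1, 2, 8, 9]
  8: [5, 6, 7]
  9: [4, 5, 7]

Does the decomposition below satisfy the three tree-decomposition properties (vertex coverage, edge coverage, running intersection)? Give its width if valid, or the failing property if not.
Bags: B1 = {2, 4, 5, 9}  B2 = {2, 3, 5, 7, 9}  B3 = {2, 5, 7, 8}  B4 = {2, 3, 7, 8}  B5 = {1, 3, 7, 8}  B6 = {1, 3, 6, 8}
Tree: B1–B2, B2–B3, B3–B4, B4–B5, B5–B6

A tree decomposition must satisfy three properties: every vertex lies in some bag; for every edge, both endpoints lie together in some bag; and for every vertex, the bags containing it form a connected subtree. Here bags containing vertex 3 are not connected in the tree, so the decomposition is invalid.

No — bags containing vertex 3 are not connected in the tree.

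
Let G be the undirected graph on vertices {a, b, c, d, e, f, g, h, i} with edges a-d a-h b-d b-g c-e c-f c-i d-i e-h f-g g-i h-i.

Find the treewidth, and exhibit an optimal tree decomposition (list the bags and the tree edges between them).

Every bag has size at most 4, so the width is 4 − 1 = 3 and tw(G) ≤ 3. For the lower bound: the 4 vertex sets {b,f,g}, {c}, {i}, {a,d,e,h} are disjoint, each induces a connected subgraph, and every pair is joined by at least one edge of G. Contracting each set to a single vertex therefore yields K_{4} as a minor, and since treewidth is minor-monotone, tw(G) ≥ tw(K_{4}) = 3. Therefore the treewidth is 3.

Treewidth 3.
Bags: B1 = {b, c, f, g}  B2 = {b, c, g, i}  B3 = {b, c, d, i}  B4 = {c, d, e, i}  B5 = {d, e, h, i}  B6 = {a, d, e, h}
Tree: B1–B2, B2–B3, B3–B4, B4–B5, B5–B6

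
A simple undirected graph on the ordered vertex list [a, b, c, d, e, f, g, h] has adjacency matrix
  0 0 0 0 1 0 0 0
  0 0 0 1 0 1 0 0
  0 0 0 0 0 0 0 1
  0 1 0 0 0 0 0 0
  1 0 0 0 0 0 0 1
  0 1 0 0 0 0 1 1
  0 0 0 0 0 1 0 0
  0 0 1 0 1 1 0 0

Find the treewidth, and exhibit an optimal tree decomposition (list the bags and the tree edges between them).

Treewidth 1.
One such decomposition:
Bags: B1 = {f, h}  B2 = {f, g}  B3 = {b, f}  B4 = {c, h}  B5 = {b, d}  B6 = {e, h}  B7 = {a, e}
Tree: B1–B2, B2–B3, B1–B4, B3–B5, B4–B6, B6–B7

The largest bag has 2 vertices, giving width 1; this decomposition certifies tw(G) ≤ 1. Any graph with an edge has treewidth ≥ 1, and G has the edge h–f. Combining the bounds, tw(G) = 1.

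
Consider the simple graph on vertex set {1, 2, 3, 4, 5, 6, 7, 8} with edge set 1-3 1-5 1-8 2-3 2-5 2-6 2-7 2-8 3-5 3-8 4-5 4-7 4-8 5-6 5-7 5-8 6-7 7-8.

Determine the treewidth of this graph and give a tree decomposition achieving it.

Treewidth 3.
One optimal decomposition is:
Bags: B1 = {2, 5, 6, 7}  B2 = {2, 5, 7, 8}  B3 = {4, 5, 7, 8}  B4 = {2, 3, 5, 8}  B5 = {1, 3, 5, 8}
Tree: B1–B2, B2–B3, B2–B4, B4–B5

The largest bag has 4 vertices, giving width 3; this decomposition certifies tw(G) ≤ 3. For the lower bound, the 4 vertices {1, 3, 5, 8} are pairwise adjacent, and any tree decomposition puts a clique entirely inside one bag — forcing width ≥ 3. Therefore the treewidth is 3.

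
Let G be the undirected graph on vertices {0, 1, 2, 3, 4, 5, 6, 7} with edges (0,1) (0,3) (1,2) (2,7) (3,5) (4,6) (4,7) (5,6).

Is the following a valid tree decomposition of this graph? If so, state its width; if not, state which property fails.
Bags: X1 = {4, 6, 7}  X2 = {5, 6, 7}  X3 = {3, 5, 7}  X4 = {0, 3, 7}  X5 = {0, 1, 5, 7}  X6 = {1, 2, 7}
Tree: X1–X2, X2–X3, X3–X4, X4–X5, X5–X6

No — bags containing vertex 5 are not connected in the tree.

A tree decomposition must satisfy three properties: every vertex lies in some bag; for every edge, both endpoints lie together in some bag; and for every vertex, the bags containing it form a connected subtree. Here bags containing vertex 5 are not connected in the tree, so the decomposition is invalid.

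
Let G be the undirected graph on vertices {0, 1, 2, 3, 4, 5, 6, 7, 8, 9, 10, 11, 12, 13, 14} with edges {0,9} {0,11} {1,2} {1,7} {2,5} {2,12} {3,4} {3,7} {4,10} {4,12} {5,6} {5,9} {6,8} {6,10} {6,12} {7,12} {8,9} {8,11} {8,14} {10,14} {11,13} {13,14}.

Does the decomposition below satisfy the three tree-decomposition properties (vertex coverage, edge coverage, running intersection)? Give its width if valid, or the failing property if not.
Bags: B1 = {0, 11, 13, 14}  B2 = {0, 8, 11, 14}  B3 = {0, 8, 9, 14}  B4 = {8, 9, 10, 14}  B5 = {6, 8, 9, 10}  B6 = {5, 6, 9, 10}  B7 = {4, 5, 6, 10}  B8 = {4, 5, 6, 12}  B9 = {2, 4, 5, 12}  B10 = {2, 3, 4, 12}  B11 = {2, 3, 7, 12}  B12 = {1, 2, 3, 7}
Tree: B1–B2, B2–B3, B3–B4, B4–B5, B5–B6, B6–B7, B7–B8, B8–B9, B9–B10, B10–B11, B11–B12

Checking the three conditions: (i) the bags cover all of {0, 1, 2, 3, 4, 5, 6, 7, 8, 9, 10, 11, 12, 13, 14}; (ii) for each edge, some bag contains both endpoints; (iii) the bags containing any fixed vertex form a subtree. All hold, so the decomposition is valid with width 4 − 1 = 3.

Yes; width 3.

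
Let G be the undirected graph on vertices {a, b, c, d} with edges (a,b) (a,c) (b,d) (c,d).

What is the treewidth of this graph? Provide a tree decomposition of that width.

Treewidth 2.
Bags: B1 = {a, c, d}  B2 = {a, b, d}
Tree: B1–B2

Every bag has size at most 3, so the width is 3 − 1 = 2 and tw(G) ≤ 2. For the lower bound, G contains the cycle d–c–a–b–d, so G is not a forest; only forests have treewidth ≤ 1, hence tw(G) ≥ 2. The upper and lower bounds meet at 2, so that is the treewidth.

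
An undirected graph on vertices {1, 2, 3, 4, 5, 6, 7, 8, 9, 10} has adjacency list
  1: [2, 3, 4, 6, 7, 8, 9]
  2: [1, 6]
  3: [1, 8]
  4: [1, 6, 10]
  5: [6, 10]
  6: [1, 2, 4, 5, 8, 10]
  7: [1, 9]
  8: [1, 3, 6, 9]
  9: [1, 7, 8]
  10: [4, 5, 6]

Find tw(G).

A width-2 tree decomposition is:
Bags: B1 = {1, 6, 8}  B2 = {1, 4, 6}  B3 = {4, 6, 10}  B4 = {5, 6, 10}  B5 = {1, 3, 8}  B6 = {1, 2, 6}  B7 = {1, 8, 9}  B8 = {1, 7, 9}
Tree: B1–B2, B2–B3, B3–B4, B1–B5, B1–B6, B5–B7, B7–B8
Every bag has size at most 3, so the width is 3 − 1 = 2 and tw(G) ≤ 2. Conversely, {1, 8, 9} is a clique of size 3, and the vertices of any clique must share a bag in every tree decomposition; so some bag has ≥ 3 vertices and tw(G) ≥ 2. Combining the bounds, tw(G) = 2.

2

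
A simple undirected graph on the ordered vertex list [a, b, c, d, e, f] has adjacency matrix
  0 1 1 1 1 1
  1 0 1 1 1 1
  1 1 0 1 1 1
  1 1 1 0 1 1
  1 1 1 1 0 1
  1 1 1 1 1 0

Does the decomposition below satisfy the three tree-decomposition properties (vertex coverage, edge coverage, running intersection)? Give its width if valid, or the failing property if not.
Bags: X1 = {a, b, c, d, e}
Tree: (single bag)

No — vertex f appears in no bag.

A tree decomposition must satisfy three properties: every vertex lies in some bag; for every edge, both endpoints lie together in some bag; and for every vertex, the bags containing it form a connected subtree. Here vertex f appears in no bag, so the decomposition is invalid.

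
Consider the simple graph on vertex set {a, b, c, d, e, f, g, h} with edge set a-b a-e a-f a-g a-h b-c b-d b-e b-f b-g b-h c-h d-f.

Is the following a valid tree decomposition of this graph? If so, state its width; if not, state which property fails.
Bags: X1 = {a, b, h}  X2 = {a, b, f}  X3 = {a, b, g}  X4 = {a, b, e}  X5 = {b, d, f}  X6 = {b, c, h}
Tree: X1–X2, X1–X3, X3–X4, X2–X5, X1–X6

Yes; width 2.

Checking the three conditions: (i) the bags cover all of {a, b, c, d, e, f, g, h}; (ii) for each edge, some bag contains both endpoints; (iii) the bags containing any fixed vertex form a subtree. All hold, so the decomposition is valid with width 3 − 1 = 2.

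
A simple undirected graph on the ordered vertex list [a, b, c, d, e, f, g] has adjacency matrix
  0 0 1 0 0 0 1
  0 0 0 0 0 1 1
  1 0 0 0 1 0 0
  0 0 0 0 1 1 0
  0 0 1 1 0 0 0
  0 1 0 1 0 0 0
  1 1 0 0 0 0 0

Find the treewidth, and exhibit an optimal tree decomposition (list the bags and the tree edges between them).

Each bag holds 3 vertices, so the decomposition has width 2, which upper-bounds the treewidth. Since f–b–g–a–c–e–d–f is a cycle in G, G is not acyclic. Forests are exactly the graphs of treewidth ≤ 1, so tw(G) ≥ 2. The upper and lower bounds meet at 2, so that is the treewidth.

Treewidth 2.
One such decomposition:
Bags: B1 = {b, f, g}  B2 = {a, f, g}  B3 = {a, c, f}  B4 = {c, e, f}  B5 = {d, e, f}
Tree: B1–B2, B2–B3, B3–B4, B4–B5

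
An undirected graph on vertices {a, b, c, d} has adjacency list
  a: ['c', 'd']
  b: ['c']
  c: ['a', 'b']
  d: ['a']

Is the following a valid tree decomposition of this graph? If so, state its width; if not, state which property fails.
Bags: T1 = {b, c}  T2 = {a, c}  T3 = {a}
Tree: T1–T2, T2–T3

A tree decomposition must satisfy three properties: every vertex lies in some bag; for every edge, both endpoints lie together in some bag; and for every vertex, the bags containing it form a connected subtree. Here vertex d appears in no bag, so the decomposition is invalid.

No — vertex d appears in no bag.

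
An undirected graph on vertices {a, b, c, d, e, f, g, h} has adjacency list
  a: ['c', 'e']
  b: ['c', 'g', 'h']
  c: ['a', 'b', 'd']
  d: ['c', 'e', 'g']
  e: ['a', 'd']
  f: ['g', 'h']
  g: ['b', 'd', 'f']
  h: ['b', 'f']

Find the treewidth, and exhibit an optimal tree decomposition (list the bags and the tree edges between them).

Each bag holds 3 vertices, so the decomposition has width 2, which upper-bounds the treewidth. For the lower bound, G contains the cycle h–f–g–b–h, so G is not a forest; only forests have treewidth ≤ 1, hence tw(G) ≥ 2. Hence tw(G) = 2 exactly.

Treewidth 2.
One optimal decomposition is:
Bags: B1 = {b, f, h}  B2 = {b, f, g}  B3 = {b, c, g}  B4 = {c, d, g}  B5 = {a, c, d}  B6 = {a, d, e}
Tree: B1–B2, B2–B3, B3–B4, B4–B5, B5–B6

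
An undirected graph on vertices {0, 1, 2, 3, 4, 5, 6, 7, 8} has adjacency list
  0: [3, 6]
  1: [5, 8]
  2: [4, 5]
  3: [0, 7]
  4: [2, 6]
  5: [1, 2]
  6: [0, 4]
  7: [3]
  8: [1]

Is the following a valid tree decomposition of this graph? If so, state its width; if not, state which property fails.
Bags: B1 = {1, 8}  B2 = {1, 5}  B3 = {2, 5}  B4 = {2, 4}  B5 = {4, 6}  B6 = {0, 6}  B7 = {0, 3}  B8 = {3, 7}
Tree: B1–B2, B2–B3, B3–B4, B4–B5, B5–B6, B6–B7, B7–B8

Yes; width 1.

Vertex coverage: the bags together contain {0, 1, 2, 3, 4, 5, 6, 7, 8}, the full vertex set. Edge coverage: each edge of G has both endpoints in at least one bag. Running intersection: for every vertex, the bags containing it form a connected subtree. All three properties hold, so this is a valid tree decomposition of width max|bag| − 1 = 1, and hence tw(G) ≤ 1.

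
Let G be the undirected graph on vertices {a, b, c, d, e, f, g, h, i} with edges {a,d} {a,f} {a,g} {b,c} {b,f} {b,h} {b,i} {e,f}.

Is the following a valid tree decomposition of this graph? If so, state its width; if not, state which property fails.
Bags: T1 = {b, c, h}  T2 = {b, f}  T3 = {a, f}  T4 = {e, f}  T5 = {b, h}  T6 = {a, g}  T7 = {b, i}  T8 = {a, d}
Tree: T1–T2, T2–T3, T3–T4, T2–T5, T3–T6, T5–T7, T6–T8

No — bags containing vertex h are not connected in the tree.

A tree decomposition must satisfy three properties: every vertex lies in some bag; for every edge, both endpoints lie together in some bag; and for every vertex, the bags containing it form a connected subtree. Here bags containing vertex h are not connected in the tree, so the decomposition is invalid.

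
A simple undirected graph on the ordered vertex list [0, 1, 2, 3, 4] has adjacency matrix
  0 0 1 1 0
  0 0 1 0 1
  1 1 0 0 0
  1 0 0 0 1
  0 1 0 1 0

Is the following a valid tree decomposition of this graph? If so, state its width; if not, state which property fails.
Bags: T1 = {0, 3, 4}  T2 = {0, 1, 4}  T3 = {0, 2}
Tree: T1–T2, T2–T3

No — edge (1,2) lies in no bag.

A tree decomposition must satisfy three properties: every vertex lies in some bag; for every edge, both endpoints lie together in some bag; and for every vertex, the bags containing it form a connected subtree. Here edge (1,2) lies in no bag, so the decomposition is invalid.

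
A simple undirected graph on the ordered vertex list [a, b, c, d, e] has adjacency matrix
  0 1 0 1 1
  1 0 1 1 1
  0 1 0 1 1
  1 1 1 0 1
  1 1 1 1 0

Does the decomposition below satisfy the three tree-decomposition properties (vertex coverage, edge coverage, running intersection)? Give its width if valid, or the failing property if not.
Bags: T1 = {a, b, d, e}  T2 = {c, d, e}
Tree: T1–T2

A tree decomposition must satisfy three properties: every vertex lies in some bag; for every edge, both endpoints lie together in some bag; and for every vertex, the bags containing it form a connected subtree. Here edge (b,c) lies in no bag, so the decomposition is invalid.

No — edge (b,c) lies in no bag.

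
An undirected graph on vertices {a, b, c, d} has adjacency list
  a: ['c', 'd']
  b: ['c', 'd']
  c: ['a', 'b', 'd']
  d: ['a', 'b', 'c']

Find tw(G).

2

A width-2 tree decomposition is:
Bags: B1 = {a, c, d}  B2 = {b, c, d}
Tree: B1–B2
Each bag holds 3 vertices, so the decomposition has width 2, which upper-bounds the treewidth. For the lower bound, the 3 vertices {a, c, d} are pairwise adjacent, and any tree decomposition puts a clique entirely inside one bag — forcing width ≥ 2. The upper and lower bounds meet at 2, so that is the treewidth.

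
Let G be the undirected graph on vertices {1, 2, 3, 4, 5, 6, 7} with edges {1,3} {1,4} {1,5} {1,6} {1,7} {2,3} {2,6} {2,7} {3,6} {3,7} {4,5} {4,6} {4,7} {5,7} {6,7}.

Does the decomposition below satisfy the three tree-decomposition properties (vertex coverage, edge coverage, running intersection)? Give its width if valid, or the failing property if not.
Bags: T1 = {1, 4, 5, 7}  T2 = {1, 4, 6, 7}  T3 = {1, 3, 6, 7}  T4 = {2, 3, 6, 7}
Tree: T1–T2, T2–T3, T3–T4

Every vertex of G appears in some bag (union = {1, 2, 3, 4, 5, 6, 7}); every edge is covered by a bag; and for each vertex v the set of bags containing v is connected in the bag tree. The decomposition is therefore valid. The largest bag has 4 vertices, so the width is 3.

Yes; width 3.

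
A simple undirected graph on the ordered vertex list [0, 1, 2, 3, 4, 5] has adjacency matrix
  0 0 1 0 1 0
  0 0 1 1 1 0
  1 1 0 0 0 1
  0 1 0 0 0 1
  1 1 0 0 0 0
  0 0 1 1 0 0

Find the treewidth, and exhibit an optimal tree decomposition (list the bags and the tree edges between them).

Treewidth 2.
One such decomposition:
Bags: B1 = {1, 3, 5}  B2 = {1, 2, 5}  B3 = {1, 2, 4}  B4 = {0, 2, 4}
Tree: B1–B2, B2–B3, B3–B4

The largest bag has 3 vertices, giving width 2; this decomposition certifies tw(G) ≤ 2. Since 3–5–2–1–3 is a cycle in G, G is not acyclic. Forests are exactly the graphs of treewidth ≤ 1, so tw(G) ≥ 2. The upper and lower bounds meet at 2, so that is the treewidth.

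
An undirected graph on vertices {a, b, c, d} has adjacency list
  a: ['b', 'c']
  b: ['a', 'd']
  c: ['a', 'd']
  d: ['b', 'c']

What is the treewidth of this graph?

A width-2 tree decomposition is:
Bags: B1 = {a, b, c}  B2 = {b, c, d}
Tree: B1–B2
The largest bag has 3 vertices, giving width 2; this decomposition certifies tw(G) ≤ 2. Since b–a–c–d–b is a cycle in G, G is not acyclic. Forests are exactly the graphs of treewidth ≤ 1, so tw(G) ≥ 2. The upper and lower bounds meet at 2, so that is the treewidth.

2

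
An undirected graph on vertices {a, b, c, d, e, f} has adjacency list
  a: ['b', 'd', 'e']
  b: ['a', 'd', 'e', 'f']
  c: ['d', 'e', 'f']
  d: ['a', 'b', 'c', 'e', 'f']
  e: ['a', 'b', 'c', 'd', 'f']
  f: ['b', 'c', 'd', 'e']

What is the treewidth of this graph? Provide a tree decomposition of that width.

Every bag has size at most 4, so the width is 4 − 1 = 3 and tw(G) ≤ 3. Conversely, {c, d, e, f} is a clique of size 4, and the vertices of any clique must share a bag in every tree decomposition; so some bag has ≥ 4 vertices and tw(G) ≥ 3. Combining the bounds, tw(G) = 3.

Treewidth 3.
Bags: B1 = {c, d, e, f}  B2 = {b, d, e, f}  B3 = {a, b, d, e}
Tree: B1–B2, B2–B3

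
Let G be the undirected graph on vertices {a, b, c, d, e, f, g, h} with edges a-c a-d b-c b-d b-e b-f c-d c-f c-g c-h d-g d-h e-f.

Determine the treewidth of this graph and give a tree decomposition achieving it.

Each bag holds 3 vertices, so the decomposition has width 2, which upper-bounds the treewidth. For the lower bound, the 3 vertices {b, e, f} are pairwise adjacent, and any tree decomposition puts a clique entirely inside one bag — forcing width ≥ 2. The upper and lower bounds meet at 2, so that is the treewidth.

Treewidth 2.
Bags: B1 = {a, c, d}  B2 = {b, c, d}  B3 = {c, d, h}  B4 = {b, c, f}  B5 = {b, e, f}  B6 = {c, d, g}
Tree: B1–B2, B2–B3, B2–B4, B4–B5, B3–B6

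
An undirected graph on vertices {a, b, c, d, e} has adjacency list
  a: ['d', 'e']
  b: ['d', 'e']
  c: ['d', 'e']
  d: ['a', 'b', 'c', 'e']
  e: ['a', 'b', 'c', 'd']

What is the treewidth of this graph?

2

A width-2 tree decomposition is:
Bags: B1 = {c, d, e}  B2 = {a, d, e}  B3 = {b, d, e}
Tree: B1–B2, B1–B3
Every bag has size at most 3, so the width is 3 − 1 = 2 and tw(G) ≤ 2. Conversely, {c, d, e} is a clique of size 3, and the vertices of any clique must share a bag in every tree decomposition; so some bag has ≥ 3 vertices and tw(G) ≥ 2. Therefore the treewidth is 2.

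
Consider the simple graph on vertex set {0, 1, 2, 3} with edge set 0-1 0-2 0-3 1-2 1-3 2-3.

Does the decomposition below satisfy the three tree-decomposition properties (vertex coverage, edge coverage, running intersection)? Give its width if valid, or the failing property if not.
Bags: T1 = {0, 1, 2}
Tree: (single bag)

No — vertex 3 appears in no bag.

A tree decomposition must satisfy three properties: every vertex lies in some bag; for every edge, both endpoints lie together in some bag; and for every vertex, the bags containing it form a connected subtree. Here vertex 3 appears in no bag, so the decomposition is invalid.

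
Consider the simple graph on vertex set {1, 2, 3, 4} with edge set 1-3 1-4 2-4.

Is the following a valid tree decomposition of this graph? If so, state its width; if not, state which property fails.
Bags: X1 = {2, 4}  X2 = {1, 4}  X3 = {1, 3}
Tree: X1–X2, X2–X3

Vertex coverage: the bags together contain {1, 2, 3, 4}, the full vertex set. Edge coverage: each edge of G has both endpoints in at least one bag. Running intersection: for every vertex, the bags containing it form a connected subtree. All three properties hold, so this is a valid tree decomposition of width max|bag| − 1 = 1, and hence tw(G) ≤ 1.

Yes; width 1.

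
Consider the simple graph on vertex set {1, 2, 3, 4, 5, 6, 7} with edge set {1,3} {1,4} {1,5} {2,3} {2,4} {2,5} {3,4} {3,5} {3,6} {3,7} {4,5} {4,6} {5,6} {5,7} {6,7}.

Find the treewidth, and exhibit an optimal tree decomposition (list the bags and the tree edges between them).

Treewidth 3.
Bags: B1 = {1, 3, 4, 5}  B2 = {3, 4, 5, 6}  B3 = {2, 3, 4, 5}  B4 = {3, 5, 6, 7}
Tree: B1–B2, B1–B3, B2–B4

Each bag holds 4 vertices, so the decomposition has width 3, which upper-bounds the treewidth. On the other hand G contains the 4-clique {1, 3, 4, 5}. A clique must lie in a single bag of any decomposition, so no decomposition can have width below 3. Hence tw(G) = 3 exactly.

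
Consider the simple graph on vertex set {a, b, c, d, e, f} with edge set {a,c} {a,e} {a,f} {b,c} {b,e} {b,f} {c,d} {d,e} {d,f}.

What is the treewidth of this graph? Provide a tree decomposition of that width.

The largest bag has 4 vertices, giving width 3; this decomposition certifies tw(G) ≤ 3. For the lower bound: the 4 vertex sets {d,e}, {a,f}, {c}, {b} are disjoint, each induces a connected subgraph, and every pair is joined by at least one edge of G. Contracting each set to a single vertex therefore yields K_{4} as a minor, and since treewidth is minor-monotone, tw(G) ≥ tw(K_{4}) = 3. Hence tw(G) = 3 exactly.

Treewidth 3.
One optimal decomposition is:
Bags: B1 = {c, d, e, f}  B2 = {a, c, e, f}  B3 = {b, c, e, f}
Tree: B1–B2, B2–B3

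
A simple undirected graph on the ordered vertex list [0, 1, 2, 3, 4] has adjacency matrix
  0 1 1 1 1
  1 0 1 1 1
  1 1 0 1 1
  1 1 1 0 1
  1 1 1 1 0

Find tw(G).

A width-4 tree decomposition is:
Bags: B1 = {0, 1, 2, 3, 4}
Tree: (single bag)
A single bag containing all 5 vertices is trivially a valid decomposition of width 4. Conversely, {0, 1, 2, 3, 4} is a clique of size 5, and the vertices of any clique must share a bag in every tree decomposition; so some bag has ≥ 5 vertices and tw(G) ≥ 4. Combining the bounds, tw(G) = 4.

4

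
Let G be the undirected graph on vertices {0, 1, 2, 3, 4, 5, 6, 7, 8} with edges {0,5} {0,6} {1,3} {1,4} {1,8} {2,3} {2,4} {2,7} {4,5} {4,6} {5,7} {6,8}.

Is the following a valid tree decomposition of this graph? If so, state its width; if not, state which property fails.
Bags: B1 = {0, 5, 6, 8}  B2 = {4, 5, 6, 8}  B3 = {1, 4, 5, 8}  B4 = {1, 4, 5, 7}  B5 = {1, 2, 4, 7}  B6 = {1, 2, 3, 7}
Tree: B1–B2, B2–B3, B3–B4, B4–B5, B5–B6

Yes; width 3.

Vertex coverage: the bags together contain {0, 1, 2, 3, 4, 5, 6, 7, 8}, the full vertex set. Edge coverage: each edge of G has both endpoints in at least one bag. Running intersection: for every vertex, the bags containing it form a connected subtree. All three properties hold, so this is a valid tree decomposition of width max|bag| − 1 = 3, and hence tw(G) ≤ 3.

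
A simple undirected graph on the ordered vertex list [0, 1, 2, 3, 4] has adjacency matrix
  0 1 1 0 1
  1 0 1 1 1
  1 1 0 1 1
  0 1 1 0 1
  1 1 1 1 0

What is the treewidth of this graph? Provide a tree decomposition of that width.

Treewidth 3.
One optimal decomposition is:
Bags: B1 = {0, 1, 2, 4}  B2 = {1, 2, 3, 4}
Tree: B1–B2

Every bag has size at most 4, so the width is 4 − 1 = 3 and tw(G) ≤ 3. For the lower bound, the 4 vertices {0, 1, 2, 4} are pairwise adjacent, and any tree decomposition puts a clique entirely inside one bag — forcing width ≥ 3. Combining the bounds, tw(G) = 3.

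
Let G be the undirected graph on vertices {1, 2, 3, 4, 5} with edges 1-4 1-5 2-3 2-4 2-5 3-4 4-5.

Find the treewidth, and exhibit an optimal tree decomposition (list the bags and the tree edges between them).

Treewidth 2.
One optimal decomposition is:
Bags: B1 = {2, 4, 5}  B2 = {1, 4, 5}  B3 = {2, 3, 4}
Tree: B1–B2, B1–B3

The largest bag has 3 vertices, giving width 2; this decomposition certifies tw(G) ≤ 2. For the lower bound, the 3 vertices {1, 4, 5} are pairwise adjacent, and any tree decomposition puts a clique entirely inside one bag — forcing width ≥ 2. Hence tw(G) = 2 exactly.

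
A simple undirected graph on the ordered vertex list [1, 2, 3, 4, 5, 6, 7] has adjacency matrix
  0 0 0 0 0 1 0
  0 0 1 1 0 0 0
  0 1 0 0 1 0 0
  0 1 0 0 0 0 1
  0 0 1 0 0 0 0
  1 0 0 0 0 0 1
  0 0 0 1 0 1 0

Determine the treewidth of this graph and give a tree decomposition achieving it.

Treewidth 1.
Bags: B1 = {3, 5}  B2 = {2, 3}  B3 = {2, 4}  B4 = {4, 7}  B5 = {6, 7}  B6 = {1, 6}
Tree: B1–B2, B2–B3, B3–B4, B4–B5, B5–B6

The largest bag has 2 vertices, giving width 1; this decomposition certifies tw(G) ≤ 1. G has an edge, so its treewidth is at least 1. Hence tw(G) = 1 exactly.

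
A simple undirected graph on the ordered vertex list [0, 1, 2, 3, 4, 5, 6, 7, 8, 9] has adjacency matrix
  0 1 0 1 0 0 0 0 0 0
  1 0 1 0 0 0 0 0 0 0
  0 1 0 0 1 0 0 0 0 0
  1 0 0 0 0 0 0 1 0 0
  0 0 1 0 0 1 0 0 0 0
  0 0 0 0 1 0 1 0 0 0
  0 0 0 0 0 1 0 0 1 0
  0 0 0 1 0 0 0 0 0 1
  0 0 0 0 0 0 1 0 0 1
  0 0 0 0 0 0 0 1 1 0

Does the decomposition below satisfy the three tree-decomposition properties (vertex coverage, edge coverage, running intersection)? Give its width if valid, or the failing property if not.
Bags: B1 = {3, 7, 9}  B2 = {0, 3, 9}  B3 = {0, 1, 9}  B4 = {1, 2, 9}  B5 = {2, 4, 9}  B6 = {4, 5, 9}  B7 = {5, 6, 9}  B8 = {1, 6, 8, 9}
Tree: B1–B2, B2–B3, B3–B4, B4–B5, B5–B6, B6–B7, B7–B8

No — bags containing vertex 1 are not connected in the tree.

A tree decomposition must satisfy three properties: every vertex lies in some bag; for every edge, both endpoints lie together in some bag; and for every vertex, the bags containing it form a connected subtree. Here bags containing vertex 1 are not connected in the tree, so the decomposition is invalid.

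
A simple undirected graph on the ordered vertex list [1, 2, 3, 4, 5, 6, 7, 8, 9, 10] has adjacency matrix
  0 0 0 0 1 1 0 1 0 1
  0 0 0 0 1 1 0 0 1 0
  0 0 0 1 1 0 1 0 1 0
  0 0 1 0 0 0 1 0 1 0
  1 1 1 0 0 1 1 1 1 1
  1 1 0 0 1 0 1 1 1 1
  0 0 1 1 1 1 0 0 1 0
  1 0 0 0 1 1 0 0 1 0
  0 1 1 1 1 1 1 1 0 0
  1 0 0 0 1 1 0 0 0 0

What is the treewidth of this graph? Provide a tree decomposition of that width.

Treewidth 3.
One optimal decomposition is:
Bags: B1 = {5, 6, 8, 9}  B2 = {1, 5, 6, 8}  B3 = {2, 5, 6, 9}  B4 = {5, 6, 7, 9}  B5 = {1, 5, 6, 10}  B6 = {3, 5, 7, 9}  B7 = {3, 4, 7, 9}
Tree: B1–B2, B1–B3, B3–B4, B2–B5, B4–B6, B6–B7

The largest bag has 4 vertices, giving width 3; this decomposition certifies tw(G) ≤ 3. For the lower bound, the 4 vertices {3, 4, 7, 9} are pairwise adjacent, and any tree decomposition puts a clique entirely inside one bag — forcing width ≥ 3. The upper and lower bounds meet at 3, so that is the treewidth.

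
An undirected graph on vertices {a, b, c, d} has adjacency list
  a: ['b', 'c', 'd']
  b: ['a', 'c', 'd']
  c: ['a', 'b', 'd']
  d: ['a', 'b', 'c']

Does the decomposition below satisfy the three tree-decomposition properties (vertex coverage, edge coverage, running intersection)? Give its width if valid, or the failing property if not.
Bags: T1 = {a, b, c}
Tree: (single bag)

A tree decomposition must satisfy three properties: every vertex lies in some bag; for every edge, both endpoints lie together in some bag; and for every vertex, the bags containing it form a connected subtree. Here vertex d appears in no bag, so the decomposition is invalid.

No — vertex d appears in no bag.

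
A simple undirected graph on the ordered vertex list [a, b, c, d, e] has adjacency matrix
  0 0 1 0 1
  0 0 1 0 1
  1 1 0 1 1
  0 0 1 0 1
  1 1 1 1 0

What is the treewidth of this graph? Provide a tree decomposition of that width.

Treewidth 2.
Bags: B1 = {b, c, e}  B2 = {a, c, e}  B3 = {c, d, e}
Tree: B1–B2, B1–B3

The largest bag has 3 vertices, giving width 2; this decomposition certifies tw(G) ≤ 2. Conversely, {c, d, e} is a clique of size 3, and the vertices of any clique must share a bag in every tree decomposition; so some bag has ≥ 3 vertices and tw(G) ≥ 2. Therefore the treewidth is 2.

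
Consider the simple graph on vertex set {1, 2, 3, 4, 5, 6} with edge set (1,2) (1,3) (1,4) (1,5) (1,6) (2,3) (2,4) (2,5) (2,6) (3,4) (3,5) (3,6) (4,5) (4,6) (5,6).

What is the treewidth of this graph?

A width-5 tree decomposition is:
Bags: B1 = {1, 2, 3, 4, 5, 6}
Tree: (single bag)
With just one bag of size 6, the width is 6 − 1 = 5, so tw(G) ≤ 5. For the lower bound, the 6 vertices {1, 2, 3, 4, 5, 6} are pairwise adjacent, and any tree decomposition puts a clique entirely inside one bag — forcing width ≥ 5. The upper and lower bounds meet at 5, so that is the treewidth.

5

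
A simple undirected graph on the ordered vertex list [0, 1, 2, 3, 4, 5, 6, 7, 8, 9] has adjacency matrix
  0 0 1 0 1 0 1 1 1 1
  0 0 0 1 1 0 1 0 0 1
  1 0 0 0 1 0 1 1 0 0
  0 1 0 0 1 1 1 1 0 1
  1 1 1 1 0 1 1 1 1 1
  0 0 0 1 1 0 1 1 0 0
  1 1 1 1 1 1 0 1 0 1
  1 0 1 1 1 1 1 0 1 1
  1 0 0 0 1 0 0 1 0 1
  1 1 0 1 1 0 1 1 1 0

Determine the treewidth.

4

A width-4 tree decomposition is:
Bags: B1 = {0, 4, 7, 8, 9}  B2 = {0, 4, 6, 7, 9}  B3 = {3, 4, 6, 7, 9}  B4 = {0, 2, 4, 6, 7}  B5 = {1, 3, 4, 6, 9}  B6 = {3, 4, 5, 6, 7}
Tree: B1–B2, B2–B3, B2–B4, B3–B5, B3–B6
The largest bag has 5 vertices, giving width 4; this decomposition certifies tw(G) ≤ 4. Conversely, {0, 4, 7, 8, 9} is a clique of size 5, and the vertices of any clique must share a bag in every tree decomposition; so some bag has ≥ 5 vertices and tw(G) ≥ 4. Combining the bounds, tw(G) = 4.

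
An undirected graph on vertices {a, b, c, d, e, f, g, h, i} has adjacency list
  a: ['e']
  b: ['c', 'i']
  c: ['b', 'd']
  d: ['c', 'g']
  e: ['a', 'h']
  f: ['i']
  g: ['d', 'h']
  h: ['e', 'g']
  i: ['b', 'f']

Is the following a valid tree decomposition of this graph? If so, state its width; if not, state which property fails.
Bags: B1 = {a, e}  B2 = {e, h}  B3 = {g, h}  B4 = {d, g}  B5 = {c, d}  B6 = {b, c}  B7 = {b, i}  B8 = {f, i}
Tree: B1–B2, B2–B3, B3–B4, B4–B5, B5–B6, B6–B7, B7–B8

Vertex coverage: the bags together contain {a, b, c, d, e, f, g, h, i}, the full vertex set. Edge coverage: each edge of G has both endpoints in at least one bag. Running intersection: for every vertex, the bags containing it form a connected subtree. All three properties hold, so this is a valid tree decomposition of width max|bag| − 1 = 1, and hence tw(G) ≤ 1.

Yes; width 1.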